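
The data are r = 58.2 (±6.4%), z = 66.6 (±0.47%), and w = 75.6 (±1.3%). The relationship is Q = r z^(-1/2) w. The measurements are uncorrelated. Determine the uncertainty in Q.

35.2

For a monomial Q ∝ r, z^(-1/2), w, fractional errors add in quadrature:
  (1·δr/r)² = (1×0.0640)² = 0.00410;  (−½·δz/z)² = (-0.5×0.00470)² = 5.52e-06;  (1·δw/w)² = (1×0.0130)² = 0.000169
δQ/Q = √(0.00427) = 0.0653
Q = 539, so δQ = 0.0653 × 539 = 35.2.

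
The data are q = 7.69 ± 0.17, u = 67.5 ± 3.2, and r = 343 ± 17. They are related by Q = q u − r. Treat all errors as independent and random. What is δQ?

Let p = q·u = 519. δp/p = √((1·δq/q)² + (1·δu/u)²) = √(0.000489 + 0.00225) = 0.0523, so δp = 27.2.
Q = p − r: δQ = √(δp² + δr²) = √(737 + 289) = 32.0

32.0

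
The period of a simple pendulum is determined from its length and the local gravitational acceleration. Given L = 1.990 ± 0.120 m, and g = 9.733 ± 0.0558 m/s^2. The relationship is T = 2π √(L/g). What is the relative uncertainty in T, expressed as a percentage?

3.03%

Relative error in a monomial: (δT/T)² = Σ (nᵢ · δxᵢ/xᵢ)².
  (½·δL/L)² = (0.5×0.0603)² = 0.000909;  (−½·δg/g)² = (-0.5×0.00573)² = 8.22e-06
δT/T = √(0.000917) = 0.0303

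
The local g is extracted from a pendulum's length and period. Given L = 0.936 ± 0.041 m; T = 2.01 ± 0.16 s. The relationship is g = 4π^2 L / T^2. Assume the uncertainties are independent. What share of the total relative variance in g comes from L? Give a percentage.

(δg/g)² = (1·δL/L)² + (-2·δT/T)²
  L term: (1×0.0438)² = 0.00192
  T term: (-2×0.0796)² = 0.0253
Total = 0.0273. Share from L = 0.00192/0.0273 = 0.0704.

7.04%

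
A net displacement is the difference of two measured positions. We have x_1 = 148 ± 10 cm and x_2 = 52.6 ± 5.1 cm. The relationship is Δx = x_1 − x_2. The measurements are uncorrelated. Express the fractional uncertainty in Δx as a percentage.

11.8%

Δx is a linear combination, so absolute uncertainties add in quadrature:
  (δx_1)² = 100;  (δx_2)² = 26.0
δΔx = √(126) = 11.2 cm
Δx = 95.4 cm, so δΔx/Δx = 11.2/95.4 = 0.118.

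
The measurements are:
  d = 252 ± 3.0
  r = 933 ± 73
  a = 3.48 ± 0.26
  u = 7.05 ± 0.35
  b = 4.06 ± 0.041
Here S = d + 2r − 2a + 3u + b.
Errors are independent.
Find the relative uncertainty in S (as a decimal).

0.0684

Each term contributes (cᵢ δxᵢ)² to (δS)²:
  (δd)² = 9.00;  (2·δr)² = 21300;  (2·δa)² = 0.270;  (3·δu)² = 1.10;  (δb)² = 0.00168
δS = √(21300) = 146
S = 2140, so δS/S = 146/2140 = 0.0684.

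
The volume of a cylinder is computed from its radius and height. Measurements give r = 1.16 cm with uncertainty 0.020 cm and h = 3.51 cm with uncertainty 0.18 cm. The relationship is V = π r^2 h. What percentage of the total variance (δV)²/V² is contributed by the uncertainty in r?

(δV/V)² = (2·δr/r)² + (1·δh/h)²
  r term: (2×0.0172)² = 0.00119
  h term: (1×0.0513)² = 0.00263
Total = 0.00382. Share from r = 0.00119/0.00382 = 0.311.

31.1%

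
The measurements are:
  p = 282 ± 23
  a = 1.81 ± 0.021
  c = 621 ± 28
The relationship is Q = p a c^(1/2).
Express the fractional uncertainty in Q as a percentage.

Relative error in a monomial: (δQ/Q)² = Σ (nᵢ · δxᵢ/xᵢ)².
  (1·δp/p)² = (1×0.0816)² = 0.00665;  (1·δa/a)² = (1×0.0116)² = 0.000135;  (½·δc/c)² = (0.5×0.0451)² = 0.000508
δQ/Q = √(0.00729) = 0.0854

8.54%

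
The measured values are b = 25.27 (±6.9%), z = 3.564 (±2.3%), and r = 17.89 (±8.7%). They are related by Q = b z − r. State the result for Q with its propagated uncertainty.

72.17 ± 6.73

Let p = b·z = 90.06. δp/p = √((1·δb/b)² + (1·δz/z)²) = √(0.00476 + 0.000529) = 0.0727, so δp = 6.55.
Q = p − r: δQ = √(δp² + δr²) = √(42.9 + 2.42) = 6.73
Q = 72.17.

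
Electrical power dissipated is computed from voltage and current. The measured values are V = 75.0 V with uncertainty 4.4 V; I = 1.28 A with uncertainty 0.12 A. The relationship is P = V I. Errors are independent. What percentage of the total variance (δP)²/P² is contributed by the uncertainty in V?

(δP/P)² = (1·δV/V)² + (1·δI/I)²
  V term: (1×0.0587)² = 0.00344
  I term: (1×0.0938)² = 0.00879
Total = 0.0122. Share from V = 0.00344/0.0122 = 0.281.

28.1%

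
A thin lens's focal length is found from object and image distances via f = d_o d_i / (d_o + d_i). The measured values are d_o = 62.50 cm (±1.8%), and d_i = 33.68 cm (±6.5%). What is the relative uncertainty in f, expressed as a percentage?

4.27%

∂f/∂d_o = (d_i/(d_o+d_i))² = 0.123;  ∂f/∂d_i = (d_o/(d_o+d_i))² = 0.422
δf = √((∂f/∂d_o · δd_o)² + (∂f/∂d_i · δd_i)²) = √(0.0190 + 0.855) = 0.935 cm
f = 21.89 cm, so δf/f = 0.935/21.89 = 0.0427.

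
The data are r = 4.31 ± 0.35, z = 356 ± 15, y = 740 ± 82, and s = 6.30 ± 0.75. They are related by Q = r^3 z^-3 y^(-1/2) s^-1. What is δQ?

3.15e-09

Q is a product of powers, so relative uncertainties combine in quadrature:
  (3·δr/r)² = (3×0.0812)² = 0.0594;  (-3·δz/z)² = (-3×0.0421)² = 0.0160;  (−½·δy/y)² = (-0.5×0.111)² = 0.00307;  (-1·δs/s)² = (-1×0.119)² = 0.0142
δQ/Q = √(0.0926) = 0.304
Q = 1.04e-08, so δQ = 0.304 × 1.04e-08 = 3.15e-09.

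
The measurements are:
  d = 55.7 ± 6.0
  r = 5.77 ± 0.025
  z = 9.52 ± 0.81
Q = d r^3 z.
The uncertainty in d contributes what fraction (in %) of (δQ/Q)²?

61.0%

(δQ/Q)² = (1·δd/d)² + (3·δr/r)² + (1·δz/z)²
  d term: (1×0.108)² = 0.0116
  r term: (3×0.00433)² = 0.000169
  z term: (1×0.0851)² = 0.00724
Total = 0.0190. Share from d = 0.0116/0.0190 = 0.610.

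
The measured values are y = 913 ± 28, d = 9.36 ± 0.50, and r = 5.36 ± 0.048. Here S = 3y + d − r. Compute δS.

84.0

Sums and differences: (δS)² = Σ (cᵢ δxᵢ)².
  (3·δy)² = 7060;  (δd)² = 0.250;  (δr)² = 0.00230
δS = √(7060) = 84.0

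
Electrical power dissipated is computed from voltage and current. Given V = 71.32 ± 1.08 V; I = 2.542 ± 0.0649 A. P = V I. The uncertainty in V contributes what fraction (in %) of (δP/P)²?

(δP/P)² = (1·δV/V)² + (1·δI/I)²
  V term: (1×0.0151)² = 0.000229
  I term: (1×0.0255)² = 0.000652
Total = 0.000881. Share from V = 0.000229/0.000881 = 0.260.

26.0%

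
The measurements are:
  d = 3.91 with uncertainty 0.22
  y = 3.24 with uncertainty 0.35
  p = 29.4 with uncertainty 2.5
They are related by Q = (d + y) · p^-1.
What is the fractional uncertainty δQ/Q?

0.103

Let u = d + y = 7.15. δu = √(δd² + δy²) = √(0.0484 + 0.122) = 0.413, so δu/u = 0.0578.
Q is then a monomial in u, p:
δQ/Q = √((δu/u)² + (-1·δp/p)²) = √(0.00334 + 0.00723) = 0.103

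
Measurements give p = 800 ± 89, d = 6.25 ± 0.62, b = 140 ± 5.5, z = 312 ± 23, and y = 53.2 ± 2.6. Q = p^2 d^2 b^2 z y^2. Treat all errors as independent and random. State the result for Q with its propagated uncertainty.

(4.33 ± 1.44) × 10^17

Q is a product of powers, so relative uncertainties combine in quadrature:
  (2·δp/p)² = (2×0.111)² = 0.0495;  (2·δd/d)² = (2×0.0992)² = 0.0394;  (2·δb/b)² = (2×0.0393)² = 0.00617;  (1·δz/z)² = (1×0.0737)² = 0.00543;  (2·δy/y)² = (2×0.0489)² = 0.00955
δQ/Q = √(0.110) = 0.332
Q = 4.33e+17, so δQ = 0.332 × 4.33e+17 = 1.44e+17.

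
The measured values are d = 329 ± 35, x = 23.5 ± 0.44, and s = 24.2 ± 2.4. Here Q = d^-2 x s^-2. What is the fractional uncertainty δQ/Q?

0.291

Relative error in a monomial: (δQ/Q)² = Σ (nᵢ · δxᵢ/xᵢ)².
  (-2·δd/d)² = (-2×0.106)² = 0.0453;  (1·δx/x)² = (1×0.0187)² = 0.000351;  (-2·δs/s)² = (-2×0.0992)² = 0.0393
δQ/Q = √(0.0850) = 0.291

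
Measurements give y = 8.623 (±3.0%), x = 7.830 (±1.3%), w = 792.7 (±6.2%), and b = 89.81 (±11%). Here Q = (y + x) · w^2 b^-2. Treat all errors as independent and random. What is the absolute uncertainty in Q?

324

Let u = y + x = 16.45. δu = √(δy² + δx²) = √(0.0669 + 0.0104) = 0.278, so δu/u = 0.0169.
Q is then a monomial in u, w, b:
δQ/Q = √((δu/u)² + (2·δw/w)² + (-2·δb/b)²) = √(0.000285 + 0.0154 + 0.0484) = 0.253
Q = 1282, so δQ = 0.253 × 1282 = 324.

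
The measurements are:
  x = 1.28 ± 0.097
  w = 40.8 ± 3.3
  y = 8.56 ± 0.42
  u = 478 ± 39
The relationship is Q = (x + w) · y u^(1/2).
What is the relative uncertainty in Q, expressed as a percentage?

10.1%

Let h = x + w = 42.1. δh = √(δx² + δw²) = √(0.00941 + 10.9) = 3.30, so δh/h = 0.0785.
Q is then a monomial in h, y, u:
δQ/Q = √((δh/h)² + (1·δy/y)² + (½·δu/u)²) = √(0.00616 + 0.00241 + 0.00166) = 0.101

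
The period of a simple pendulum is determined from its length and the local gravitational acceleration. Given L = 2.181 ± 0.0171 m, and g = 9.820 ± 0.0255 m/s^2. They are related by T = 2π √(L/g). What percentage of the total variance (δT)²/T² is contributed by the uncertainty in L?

(δT/T)² = (½·δL/L)² + (−½·δg/g)²
  L term: (0.5×0.00784)² = 1.54e-05
  g term: (-0.5×0.00260)² = 1.69e-06
Total = 1.71e-05. Share from L = 1.54e-05/1.71e-05 = 0.901.

90.1%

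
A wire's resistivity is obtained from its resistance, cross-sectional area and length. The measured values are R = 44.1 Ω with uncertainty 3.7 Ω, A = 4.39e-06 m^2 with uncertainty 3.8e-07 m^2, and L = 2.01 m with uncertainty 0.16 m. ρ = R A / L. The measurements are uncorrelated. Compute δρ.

Relative error in a monomial: (δρ/ρ)² = Σ (nᵢ · δxᵢ/xᵢ)².
  (1·δR/R)² = (1×0.0839)² = 0.00704;  (1·δA/A)² = (1×0.0866)² = 0.00749;  (-1·δL/L)² = (-1×0.0796)² = 0.00634
δρ/ρ = √(0.0209) = 0.144
ρ = 9.63e-05 Ω·m, so δρ = 0.144 × 9.63e-05 = 1.39e-05 Ω·m.

1.39e-05 Ω·m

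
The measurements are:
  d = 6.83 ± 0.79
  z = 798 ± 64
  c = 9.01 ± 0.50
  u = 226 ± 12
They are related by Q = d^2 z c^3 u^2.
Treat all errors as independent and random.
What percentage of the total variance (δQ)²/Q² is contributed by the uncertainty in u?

11.4%

(δQ/Q)² = (2·δd/d)² + (1·δz/z)² + (3·δc/c)² + (2·δu/u)²
  d term: (2×0.116)² = 0.0535
  z term: (1×0.0802)² = 0.00643
  c term: (3×0.0555)² = 0.0277
  u term: (2×0.0531)² = 0.0113
Total = 0.0989. Share from u = 0.0113/0.0989 = 0.114.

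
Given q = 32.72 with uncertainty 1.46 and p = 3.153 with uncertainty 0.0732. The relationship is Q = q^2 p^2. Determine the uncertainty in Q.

Products/powers → add relative errors in quadrature, weighted by exponent:
  (2·δq/q)² = (2×0.0446)² = 0.00796;  (2·δp/p)² = (2×0.0232)² = 0.00216
δQ/Q = √(0.0101) = 0.101
Q = 10640, so δQ = 0.101 × 10640 = 1070.

1070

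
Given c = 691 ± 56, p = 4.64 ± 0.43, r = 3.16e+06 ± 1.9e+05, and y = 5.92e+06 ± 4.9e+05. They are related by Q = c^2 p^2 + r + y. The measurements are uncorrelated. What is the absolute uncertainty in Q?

Let w = c^2·p^2 = 1.03e+07. δw/w = √((2·δc/c)² + (2·δp/p)²) = √(0.0263 + 0.0344) = 0.246, so δw = 2.53e+06.
Q = w + r + y: δQ = √(δw² + δr² + δy²) = √(6.41e+12 + 3.61e+10 + 2.4e+11) = 2.59e+06

2.59e+06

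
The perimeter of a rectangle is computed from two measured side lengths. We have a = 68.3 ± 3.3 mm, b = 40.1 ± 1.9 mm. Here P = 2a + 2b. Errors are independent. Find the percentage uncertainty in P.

3.51%

For a sum/difference, combine absolute errors in quadrature:
  (2·δa)² = 43.6;  (2·δb)² = 14.4
δP = √(58.0) = 7.62 mm
P = 217 mm, so δP/P = 7.62/217 = 0.0351.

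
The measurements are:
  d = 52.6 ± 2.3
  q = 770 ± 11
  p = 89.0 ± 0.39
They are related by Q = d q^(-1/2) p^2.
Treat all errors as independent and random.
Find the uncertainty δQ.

Since Q is a product/quotient, work with relative uncertainties:
  (1·δd/d)² = (1×0.0437)² = 0.00191;  (−½·δq/q)² = (-0.5×0.0143)² = 5.1e-05;  (2·δp/p)² = (2×0.00438)² = 7.68e-05
δQ/Q = √(0.00204) = 0.0452
Q = 15000, so δQ = 0.0452 × 15000 = 678.

678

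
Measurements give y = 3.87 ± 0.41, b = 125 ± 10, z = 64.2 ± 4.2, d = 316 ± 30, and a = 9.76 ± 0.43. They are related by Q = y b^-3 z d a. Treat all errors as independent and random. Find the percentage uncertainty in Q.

29.0%

For a monomial Q ∝ y, b^-3, z, d, a, fractional errors add in quadrature:
  (1·δy/y)² = (1×0.106)² = 0.0112;  (-3·δb/b)² = (-3×0.0800)² = 0.0576;  (1·δz/z)² = (1×0.0654)² = 0.00428;  (1·δd/d)² = (1×0.0949)² = 0.00901;  (1·δa/a)² = (1×0.0441)² = 0.00194
δQ/Q = √(0.0841) = 0.290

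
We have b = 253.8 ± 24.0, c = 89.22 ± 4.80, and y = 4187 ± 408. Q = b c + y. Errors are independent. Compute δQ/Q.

0.0931

Let p = b·c = 22640. δp/p = √((1·δb/b)² + (1·δc/c)²) = √(0.00894 + 0.00289) = 0.109, so δp = 2460.
Q = p + y: δQ = √(δp² + δy²) = √(6.07e+06 + 1.66e+05) = 2500
Q = 26830, so δQ/Q = 2500/26830 = 0.0931.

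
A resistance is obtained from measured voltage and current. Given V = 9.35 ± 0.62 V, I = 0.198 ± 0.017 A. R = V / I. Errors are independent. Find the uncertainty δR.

For a monomial R ∝ V, I^-1, fractional errors add in quadrature:
  (1·δV/V)² = (1×0.0663)² = 0.00440;  (-1·δI/I)² = (-1×0.0859)² = 0.00737
δR/R = √(0.0118) = 0.108
R = 47.2 Ω, so δR = 0.108 × 47.2 = 5.12 Ω.

5.12 Ω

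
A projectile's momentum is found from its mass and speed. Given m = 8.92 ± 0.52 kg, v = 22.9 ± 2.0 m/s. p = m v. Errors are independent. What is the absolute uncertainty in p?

21.4 kg·m/s

Since p is a product/quotient, work with relative uncertainties:
  (1·δm/m)² = (1×0.0583)² = 0.00340;  (1·δv/v)² = (1×0.0873)² = 0.00763
δp/p = √(0.0110) = 0.105
p = 204 kg·m/s, so δp = 0.105 × 204 = 21.4 kg·m/s.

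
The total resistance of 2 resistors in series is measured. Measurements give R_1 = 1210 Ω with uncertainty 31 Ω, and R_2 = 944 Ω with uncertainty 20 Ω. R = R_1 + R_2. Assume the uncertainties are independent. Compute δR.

36.9 Ω

R is a linear combination, so absolute uncertainties add in quadrature:
  (δR_1)² = 961;  (δR_2)² = 400
δR = √(1360) = 36.9 Ω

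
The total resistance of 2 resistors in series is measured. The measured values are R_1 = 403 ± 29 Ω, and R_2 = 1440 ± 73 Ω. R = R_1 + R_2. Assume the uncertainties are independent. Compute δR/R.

0.0426

Absolute uncertainties add in quadrature for a linear combination:
  (δR_1)² = 841;  (δR_2)² = 5330
δR = √(6170) = 78.5 Ω
R = 1840 Ω, so δR/R = 78.5/1840 = 0.0426.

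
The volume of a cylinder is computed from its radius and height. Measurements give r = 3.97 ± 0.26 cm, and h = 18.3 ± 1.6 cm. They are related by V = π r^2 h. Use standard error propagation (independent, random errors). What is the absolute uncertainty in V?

143 cm^3

Products/powers → add relative errors in quadrature, weighted by exponent:
  (2·δr/r)² = (2×0.0655)² = 0.0172;  (1·δh/h)² = (1×0.0874)² = 0.00764
δV/V = √(0.0248) = 0.157
V = 906 cm^3, so δV = 0.157 × 906 = 143 cm^3.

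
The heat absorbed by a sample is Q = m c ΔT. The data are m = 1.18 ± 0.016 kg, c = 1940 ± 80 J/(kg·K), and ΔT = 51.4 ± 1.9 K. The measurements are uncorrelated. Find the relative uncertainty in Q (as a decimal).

0.0570

For a monomial Q ∝ m, c, ΔT, fractional errors add in quadrature:
  (1·δm/m)² = (1×0.0136)² = 0.000184;  (1·δc/c)² = (1×0.0412)² = 0.00170;  (1·δΔT/ΔT)² = (1×0.0370)² = 0.00137
δQ/Q = √(0.00325) = 0.0570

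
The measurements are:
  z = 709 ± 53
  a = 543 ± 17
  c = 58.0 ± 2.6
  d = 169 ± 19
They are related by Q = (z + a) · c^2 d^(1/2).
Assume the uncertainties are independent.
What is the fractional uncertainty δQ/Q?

0.115

Let u = z + a = 1250. δu = √(δz² + δa²) = √(2810 + 289) = 55.7, so δu/u = 0.0445.
Q is then a monomial in u, c, d:
δQ/Q = √((δu/u)² + (2·δc/c)² + (½·δd/d)²) = √(0.00198 + 0.00804 + 0.00316) = 0.115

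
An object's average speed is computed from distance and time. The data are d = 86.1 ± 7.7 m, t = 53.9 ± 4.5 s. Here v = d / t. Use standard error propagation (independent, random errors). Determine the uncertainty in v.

v is a product of powers, so relative uncertainties combine in quadrature:
  (1·δd/d)² = (1×0.0894)² = 0.00800;  (-1·δt/t)² = (-1×0.0835)² = 0.00697
δv/v = √(0.0150) = 0.122
v = 1.60 m/s, so δv = 0.122 × 1.60 = 0.195 m/s.

0.195 m/s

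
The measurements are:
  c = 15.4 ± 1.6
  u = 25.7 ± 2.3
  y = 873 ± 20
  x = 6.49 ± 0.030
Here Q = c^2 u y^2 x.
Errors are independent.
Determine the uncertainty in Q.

For a monomial Q ∝ c^2, u, y^2, x, fractional errors add in quadrature:
  (2·δc/c)² = (2×0.104)² = 0.0432;  (1·δu/u)² = (1×0.0895)² = 0.00801;  (2·δy/y)² = (2×0.0229)² = 0.00210;  (1·δx/x)² = (1×0.00462)² = 2.14e-05
δQ/Q = √(0.0533) = 0.231
Q = 3.01e+10, so δQ = 0.231 × 3.01e+10 = 6.96e+09.

6.96e+09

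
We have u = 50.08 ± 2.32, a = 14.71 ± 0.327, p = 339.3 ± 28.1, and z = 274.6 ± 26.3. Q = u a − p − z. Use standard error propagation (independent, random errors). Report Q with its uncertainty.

122.8 ± 54.0

Let w = u·a = 736.7. δw/w = √((1·δu/u)² + (1·δa/a)²) = √(0.00215 + 0.000494) = 0.0514, so δw = 37.9.
Q = w − p − z: δQ = √(δw² + δp² + δz²) = √(1430 + 790 + 692) = 54.0
Q = 122.8.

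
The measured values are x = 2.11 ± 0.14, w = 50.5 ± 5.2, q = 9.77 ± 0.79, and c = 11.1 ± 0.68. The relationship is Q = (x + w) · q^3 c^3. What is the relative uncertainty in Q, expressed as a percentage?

Let u = x + w = 52.6. δu = √(δx² + δw²) = √(0.0196 + 27.0) = 5.20, so δu/u = 0.0989.
Q is then a monomial in u, q, c:
δQ/Q = √((δu/u)² + (3·δq/q)² + (3·δc/c)²) = √(0.00978 + 0.0588 + 0.0338) = 0.320

32.0%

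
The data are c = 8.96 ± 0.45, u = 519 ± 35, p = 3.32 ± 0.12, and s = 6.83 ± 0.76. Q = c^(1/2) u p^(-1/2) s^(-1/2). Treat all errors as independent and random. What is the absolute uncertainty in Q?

Relative error in a monomial: (δQ/Q)² = Σ (nᵢ · δxᵢ/xᵢ)².
  (½·δc/c)² = (0.5×0.0502)² = 0.000631;  (1·δu/u)² = (1×0.0674)² = 0.00455;  (−½·δp/p)² = (-0.5×0.0361)² = 0.000327;  (−½·δs/s)² = (-0.5×0.111)² = 0.00310
δQ/Q = √(0.00860) = 0.0927
Q = 326, so δQ = 0.0927 × 326 = 30.3.

30.3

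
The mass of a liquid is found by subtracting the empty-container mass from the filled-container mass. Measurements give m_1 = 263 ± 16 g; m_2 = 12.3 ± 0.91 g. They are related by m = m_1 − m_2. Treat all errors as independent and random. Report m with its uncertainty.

Each term contributes (cᵢ δxᵢ)² to (δm)²:
  (δm_1)² = 256;  (δm_2)² = 0.828
δm = √(257) = 16.0 g
m = 251 g.

251 ± 16.0 g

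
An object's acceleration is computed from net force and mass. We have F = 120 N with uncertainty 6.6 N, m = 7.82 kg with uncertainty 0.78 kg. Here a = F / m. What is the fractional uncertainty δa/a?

0.114

Products/powers → add relative errors in quadrature, weighted by exponent:
  (1·δF/F)² = (1×0.0550)² = 0.00302;  (-1·δm/m)² = (-1×0.0997)² = 0.00995
δa/a = √(0.0130) = 0.114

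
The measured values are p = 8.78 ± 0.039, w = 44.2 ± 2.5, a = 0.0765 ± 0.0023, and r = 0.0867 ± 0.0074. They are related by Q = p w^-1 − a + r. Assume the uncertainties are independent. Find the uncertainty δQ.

0.0137

Let h = p·w^-1 = 0.199. δh/h = √((1·δp/p)² + (-1·δw/w)²) = √(1.97e-05 + 0.00320) = 0.0567, so δh = 0.0113.
Q = h − a + r: δQ = √(δh² + δa² + δr²) = √(0.000127 + 5.29e-06 + 5.48e-05) = 0.0137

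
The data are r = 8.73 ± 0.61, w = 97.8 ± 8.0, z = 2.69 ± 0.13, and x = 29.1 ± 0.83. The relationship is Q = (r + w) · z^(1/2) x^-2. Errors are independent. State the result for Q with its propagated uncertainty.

Let u = r + w = 107. δu = √(δr² + δw²) = √(0.372 + 64.0) = 8.02, so δu/u = 0.0753.
Q is then a monomial in u, z, x:
δQ/Q = √((δu/u)² + (½·δz/z)² + (-2·δx/x)²) = √(0.00567 + 0.000584 + 0.00325) = 0.0975
Q = 0.206, so δQ = 0.0975 × 0.206 = 0.0201.

0.206 ± 0.0201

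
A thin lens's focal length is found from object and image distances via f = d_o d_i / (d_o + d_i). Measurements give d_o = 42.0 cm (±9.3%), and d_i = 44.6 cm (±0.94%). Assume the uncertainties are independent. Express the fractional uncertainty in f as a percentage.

∂f/∂d_o = (d_i/(d_o+d_i))² = 0.265;  ∂f/∂d_i = (d_o/(d_o+d_i))² = 0.235
δf = √((∂f/∂d_o · δd_o)² + (∂f/∂d_i · δd_i)²) = √(1.07 + 0.00972) = 1.04 cm
f = 21.6 cm, so δf/f = 1.04/21.6 = 0.0481.

4.81%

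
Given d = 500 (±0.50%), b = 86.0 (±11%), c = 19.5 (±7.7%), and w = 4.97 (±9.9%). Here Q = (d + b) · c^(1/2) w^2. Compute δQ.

Let u = d + b = 586. δu = √(δd² + δb²) = √(6.25 + 89.5) = 9.78, so δu/u = 0.0167.
Q is then a monomial in u, c, w:
δQ/Q = √((δu/u)² + (½·δc/c)² + (2·δw/w)²) = √(0.000279 + 0.00148 + 0.0392) = 0.202
Q = 63900, so δQ = 0.202 × 63900 = 12900.

12900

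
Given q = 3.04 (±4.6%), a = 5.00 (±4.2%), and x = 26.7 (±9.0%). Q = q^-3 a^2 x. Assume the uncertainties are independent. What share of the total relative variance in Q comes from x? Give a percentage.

(δQ/Q)² = (-3·δq/q)² + (2·δa/a)² + (1·δx/x)²
  q term: (-3×0.0460)² = 0.0190
  a term: (2×0.0420)² = 0.00706
  x term: (1×0.0900)² = 0.00810
Total = 0.0342. Share from x = 0.00810/0.0342 = 0.237.

23.7%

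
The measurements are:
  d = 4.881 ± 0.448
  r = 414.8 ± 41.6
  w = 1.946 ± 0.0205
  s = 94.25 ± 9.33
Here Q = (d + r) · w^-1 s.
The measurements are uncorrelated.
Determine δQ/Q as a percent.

Let u = d + r = 419.7. δu = √(δd² + δr²) = √(0.201 + 1730) = 41.6, so δu/u = 0.0991.
Q is then a monomial in u, w, s:
δQ/Q = √((δu/u)² + (-1·δw/w)² + (1·δs/s)²) = √(0.00983 + 0.000111 + 0.00980) = 0.140

14.0%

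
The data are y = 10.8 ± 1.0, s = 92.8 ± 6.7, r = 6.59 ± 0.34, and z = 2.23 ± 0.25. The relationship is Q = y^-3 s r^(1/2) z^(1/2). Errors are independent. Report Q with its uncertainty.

0.282 ± 0.0829

Q is a product of powers, so relative uncertainties combine in quadrature:
  (-3·δy/y)² = (-3×0.0926)² = 0.0772;  (1·δs/s)² = (1×0.0722)² = 0.00521;  (½·δr/r)² = (0.5×0.0516)² = 0.000665;  (½·δz/z)² = (0.5×0.112)² = 0.00314
δQ/Q = √(0.0862) = 0.294
Q = 0.282, so δQ = 0.294 × 0.282 = 0.0829.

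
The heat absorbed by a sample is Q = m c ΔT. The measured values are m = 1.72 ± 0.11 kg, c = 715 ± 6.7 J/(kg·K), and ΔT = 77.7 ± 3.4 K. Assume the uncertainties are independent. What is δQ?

Q is a product of powers, so relative uncertainties combine in quadrature:
  (1·δm/m)² = (1×0.0640)² = 0.00409;  (1·δc/c)² = (1×0.00937)² = 8.78e-05;  (1·δΔT/ΔT)² = (1×0.0438)² = 0.00191
δQ/Q = √(0.00609) = 0.0781
Q = 95600 J, so δQ = 0.0781 × 95600 = 7460 J.

7460 J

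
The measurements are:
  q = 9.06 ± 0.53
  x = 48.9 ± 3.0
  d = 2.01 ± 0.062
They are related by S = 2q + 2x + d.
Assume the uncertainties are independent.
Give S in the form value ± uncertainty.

Absolute uncertainties add in quadrature for a linear combination:
  (2·δq)² = 1.12;  (2·δx)² = 36.0;  (δd)² = 0.00384
δS = √(37.1) = 6.09
S = 118.

118 ± 6.09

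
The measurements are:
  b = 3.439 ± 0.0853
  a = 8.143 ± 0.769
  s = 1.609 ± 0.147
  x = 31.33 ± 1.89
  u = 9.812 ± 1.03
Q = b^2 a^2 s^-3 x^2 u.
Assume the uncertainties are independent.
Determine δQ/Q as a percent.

37.3%

Relative error in a monomial: (δQ/Q)² = Σ (nᵢ · δxᵢ/xᵢ)².
  (2·δb/b)² = (2×0.0248)² = 0.00246;  (2·δa/a)² = (2×0.0944)² = 0.0357;  (-3·δs/s)² = (-3×0.0914)² = 0.0751;  (2·δx/x)² = (2×0.0603)² = 0.0146;  (1·δu/u)² = (1×0.105)² = 0.0110
δQ/Q = √(0.139) = 0.373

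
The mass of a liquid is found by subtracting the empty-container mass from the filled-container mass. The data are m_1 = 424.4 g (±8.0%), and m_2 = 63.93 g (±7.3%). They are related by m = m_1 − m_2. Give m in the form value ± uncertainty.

360.5 ± 34.3 g

Absolute uncertainties add in quadrature for a linear combination:
  (δm_1)² = 1150;  (δm_2)² = 21.8
δm = √(1170) = 34.3 g
m = 360.5 g.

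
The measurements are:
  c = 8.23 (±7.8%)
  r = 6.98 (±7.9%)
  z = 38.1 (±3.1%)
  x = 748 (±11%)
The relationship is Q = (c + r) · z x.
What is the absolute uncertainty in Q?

55100

Let u = c + r = 15.2. δu = √(δc² + δr²) = √(0.412 + 0.304) = 0.846, so δu/u = 0.0556.
Q is then a monomial in u, z, x:
δQ/Q = √((δu/u)² + (1·δz/z)² + (1·δx/x)²) = √(0.00310 + 0.000961 + 0.0121) = 0.127
Q = 4.33e+05, so δQ = 0.127 × 4.33e+05 = 55100.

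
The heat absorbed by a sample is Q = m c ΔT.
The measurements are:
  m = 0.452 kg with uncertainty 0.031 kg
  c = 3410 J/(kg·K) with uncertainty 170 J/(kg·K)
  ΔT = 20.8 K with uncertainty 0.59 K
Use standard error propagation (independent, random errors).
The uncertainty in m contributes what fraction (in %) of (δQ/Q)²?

(δQ/Q)² = (1·δm/m)² + (1·δc/c)² + (1·δΔT/ΔT)²
  m term: (1×0.0686)² = 0.00470
  c term: (1×0.0499)² = 0.00249
  ΔT term: (1×0.0284)² = 0.000805
Total = 0.00799. Share from m = 0.00470/0.00799 = 0.588.

58.8%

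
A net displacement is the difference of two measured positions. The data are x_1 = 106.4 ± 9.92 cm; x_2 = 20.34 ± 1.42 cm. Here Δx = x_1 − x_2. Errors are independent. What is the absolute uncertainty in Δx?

10.0 cm

Sums and differences: (δΔx)² = Σ (cᵢ δxᵢ)².
  (δx_1)² = 98.4;  (δx_2)² = 2.02
δΔx = √(100) = 10.0 cm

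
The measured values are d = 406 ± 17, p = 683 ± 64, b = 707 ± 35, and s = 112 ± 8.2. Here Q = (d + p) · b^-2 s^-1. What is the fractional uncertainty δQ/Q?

Let u = d + p = 1090. δu = √(δd² + δp²) = √(289 + 4100) = 66.2, so δu/u = 0.0608.
Q is then a monomial in u, b, s:
δQ/Q = √((δu/u)² + (-2·δb/b)² + (-1·δs/s)²) = √(0.00370 + 0.00980 + 0.00536) = 0.137

0.137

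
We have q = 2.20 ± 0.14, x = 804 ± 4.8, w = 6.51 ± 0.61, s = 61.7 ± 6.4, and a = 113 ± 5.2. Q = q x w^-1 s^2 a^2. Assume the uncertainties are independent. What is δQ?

Q is a product of powers, so relative uncertainties combine in quadrature:
  (1·δq/q)² = (1×0.0636)² = 0.00405;  (1·δx/x)² = (1×0.00597)² = 3.56e-05;  (-1·δw/w)² = (-1×0.0937)² = 0.00878;  (2·δs/s)² = (2×0.104)² = 0.0430;  (2·δa/a)² = (2×0.0460)² = 0.00847
δQ/Q = √(0.0644) = 0.254
Q = 1.32e+10, so δQ = 0.254 × 1.32e+10 = 3.35e+09.

3.35e+09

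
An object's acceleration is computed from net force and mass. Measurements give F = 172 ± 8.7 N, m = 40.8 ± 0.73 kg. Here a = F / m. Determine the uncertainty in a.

0.226 m/s^2

For a monomial a ∝ F, m^-1, fractional errors add in quadrature:
  (1·δF/F)² = (1×0.0506)² = 0.00256;  (-1·δm/m)² = (-1×0.0179)² = 0.000320
δa/a = √(0.00288) = 0.0537
a = 4.22 m/s^2, so δa = 0.0537 × 4.22 = 0.226 m/s^2.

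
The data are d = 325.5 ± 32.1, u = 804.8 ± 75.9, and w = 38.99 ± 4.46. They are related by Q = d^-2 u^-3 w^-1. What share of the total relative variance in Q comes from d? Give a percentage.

(δQ/Q)² = (-2·δd/d)² + (-3·δu/u)² + (-1·δw/w)²
  d term: (-2×0.0986)² = 0.0389
  u term: (-3×0.0943)² = 0.0800
  w term: (-1×0.114)² = 0.0131
Total = 0.132. Share from d = 0.0389/0.132 = 0.295.

29.5%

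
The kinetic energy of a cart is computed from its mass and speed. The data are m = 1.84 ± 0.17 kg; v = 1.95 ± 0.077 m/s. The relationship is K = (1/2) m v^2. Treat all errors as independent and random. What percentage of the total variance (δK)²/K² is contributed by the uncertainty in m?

57.8%

(δK/K)² = (1·δm/m)² + (2·δv/v)²
  m term: (1×0.0924)² = 0.00854
  v term: (2×0.0395)² = 0.00624
Total = 0.0148. Share from m = 0.00854/0.0148 = 0.578.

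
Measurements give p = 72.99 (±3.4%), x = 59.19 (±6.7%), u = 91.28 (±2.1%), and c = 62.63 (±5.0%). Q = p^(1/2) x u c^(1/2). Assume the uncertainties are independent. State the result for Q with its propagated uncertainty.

365300 ± 27900

Each factor contributes (exponent × relative error)² to (δQ/Q)²:
  (½·δp/p)² = (0.5×0.0340)² = 0.000289;  (1·δx/x)² = (1×0.0670)² = 0.00449;  (1·δu/u)² = (1×0.0210)² = 0.000441;  (½·δc/c)² = (0.5×0.0500)² = 0.000625
δQ/Q = √(0.00584) = 0.0764
Q = 365300, so δQ = 0.0764 × 365300 = 27900.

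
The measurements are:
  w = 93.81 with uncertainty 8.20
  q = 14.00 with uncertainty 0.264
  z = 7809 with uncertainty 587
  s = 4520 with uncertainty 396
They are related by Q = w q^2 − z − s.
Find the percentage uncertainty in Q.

31.2%

Let p = w·q^2 = 18390. δp/p = √((1·δw/w)² + (2·δq/q)²) = √(0.00764 + 0.00142) = 0.0952, so δp = 1750.
Q = p − z − s: δQ = √(δp² + δz² + δs²) = √(3.06e+06 + 3.45e+05 + 1.57e+05) = 1890
Q = 6058, so δQ/Q = 1890/6058 = 0.312.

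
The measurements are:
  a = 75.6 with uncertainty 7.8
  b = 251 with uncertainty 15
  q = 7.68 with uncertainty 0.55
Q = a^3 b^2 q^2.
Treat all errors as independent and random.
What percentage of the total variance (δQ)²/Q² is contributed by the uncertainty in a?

(δQ/Q)² = (3·δa/a)² + (2·δb/b)² + (2·δq/q)²
  a term: (3×0.103)² = 0.0958
  b term: (2×0.0598)² = 0.0143
  q term: (2×0.0716)² = 0.0205
Total = 0.131. Share from a = 0.0958/0.131 = 0.734.

73.4%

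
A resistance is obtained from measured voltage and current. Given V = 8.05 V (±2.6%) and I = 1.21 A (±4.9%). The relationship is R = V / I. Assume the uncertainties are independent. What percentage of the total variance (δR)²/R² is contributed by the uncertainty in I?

78.0%

(δR/R)² = (1·δV/V)² + (-1·δI/I)²
  V term: (1×0.0260)² = 0.000676
  I term: (-1×0.0490)² = 0.00240
Total = 0.00308. Share from I = 0.00240/0.00308 = 0.780.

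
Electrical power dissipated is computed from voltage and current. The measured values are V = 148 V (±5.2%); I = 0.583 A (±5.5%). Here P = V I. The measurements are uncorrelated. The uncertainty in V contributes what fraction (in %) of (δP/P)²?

47.2%

(δP/P)² = (1·δV/V)² + (1·δI/I)²
  V term: (1×0.0520)² = 0.00270
  I term: (1×0.0550)² = 0.00302
Total = 0.00573. Share from V = 0.00270/0.00573 = 0.472.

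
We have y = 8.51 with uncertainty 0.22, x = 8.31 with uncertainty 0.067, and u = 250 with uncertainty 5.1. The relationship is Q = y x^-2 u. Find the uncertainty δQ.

Since Q is a product/quotient, work with relative uncertainties:
  (1·δy/y)² = (1×0.0259)² = 0.000668;  (-2·δx/x)² = (-2×0.00806)² = 0.000260;  (1·δu/u)² = (1×0.0204)² = 0.000416
δQ/Q = √(0.00134) = 0.0367
Q = 30.8, so δQ = 0.0367 × 30.8 = 1.13.

1.13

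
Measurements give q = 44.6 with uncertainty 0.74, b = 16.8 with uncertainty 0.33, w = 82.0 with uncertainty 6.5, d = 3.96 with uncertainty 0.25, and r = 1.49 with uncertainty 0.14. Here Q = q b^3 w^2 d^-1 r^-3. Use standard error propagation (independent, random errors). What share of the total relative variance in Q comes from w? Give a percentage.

22.4%

(δQ/Q)² = (1·δq/q)² + (3·δb/b)² + (2·δw/w)² + (-1·δd/d)² + (-3·δr/r)²
  q term: (1×0.0166)² = 0.000275
  b term: (3×0.0196)² = 0.00347
  w term: (2×0.0793)² = 0.0251
  d term: (-1×0.0631)² = 0.00399
  r term: (-3×0.0940)² = 0.0795
Total = 0.112. Share from w = 0.0251/0.112 = 0.224.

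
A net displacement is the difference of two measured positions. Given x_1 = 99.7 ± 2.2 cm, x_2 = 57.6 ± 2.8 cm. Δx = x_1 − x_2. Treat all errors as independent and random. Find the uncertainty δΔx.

3.56 cm

Each term contributes (cᵢ δxᵢ)² to (δΔx)²:
  (δx_1)² = 4.84;  (δx_2)² = 7.84
δΔx = √(12.7) = 3.56 cm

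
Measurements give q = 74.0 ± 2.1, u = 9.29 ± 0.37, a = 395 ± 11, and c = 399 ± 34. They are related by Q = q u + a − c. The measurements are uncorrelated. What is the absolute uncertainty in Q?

Let p = q·u = 687. δp/p = √((1·δq/q)² + (1·δu/u)²) = √(0.000805 + 0.00159) = 0.0489, so δp = 33.6.
Q = p + a − c: δQ = √(δp² + δa² + δc²) = √(1130 + 121 + 1160) = 49.1

49.1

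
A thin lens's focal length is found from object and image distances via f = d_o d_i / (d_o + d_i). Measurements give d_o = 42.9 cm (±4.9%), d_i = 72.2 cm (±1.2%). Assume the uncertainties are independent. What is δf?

0.836 cm

∂f/∂d_o = (d_i/(d_o+d_i))² = 0.393;  ∂f/∂d_i = (d_o/(d_o+d_i))² = 0.139
δf = √((∂f/∂d_o · δd_o)² + (∂f/∂d_i · δd_i)²) = √(0.684 + 0.0145) = 0.836 cm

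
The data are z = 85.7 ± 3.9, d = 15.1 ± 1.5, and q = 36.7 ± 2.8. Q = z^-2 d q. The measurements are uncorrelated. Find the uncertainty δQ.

Since Q is a product/quotient, work with relative uncertainties:
  (-2·δz/z)² = (-2×0.0455)² = 0.00828;  (1·δd/d)² = (1×0.0993)² = 0.00987;  (1·δq/q)² = (1×0.0763)² = 0.00582
δQ/Q = √(0.0240) = 0.155
Q = 0.0755, so δQ = 0.155 × 0.0755 = 0.0117.

0.0117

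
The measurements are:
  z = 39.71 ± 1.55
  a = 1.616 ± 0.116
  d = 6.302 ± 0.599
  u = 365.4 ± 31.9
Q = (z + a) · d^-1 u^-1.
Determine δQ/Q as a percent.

Let w = z + a = 41.33. δw = √(δz² + δa²) = √(2.40 + 0.0135) = 1.55, so δw/w = 0.0376.
Q is then a monomial in w, d, u:
δQ/Q = √((δw/w)² + (-1·δd/d)² + (-1·δu/u)²) = √(0.00141 + 0.00903 + 0.00762) = 0.134

13.4%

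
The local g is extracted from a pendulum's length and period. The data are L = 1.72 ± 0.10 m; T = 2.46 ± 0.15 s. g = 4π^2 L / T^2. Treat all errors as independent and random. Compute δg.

Since g is a product/quotient, work with relative uncertainties:
  (1·δL/L)² = (1×0.0581)² = 0.00338;  (-2·δT/T)² = (-2×0.0610)² = 0.0149
δg/g = √(0.0183) = 0.135
g = 11.2 m/s^2, so δg = 0.135 × 11.2 = 1.52 m/s^2.

1.52 m/s^2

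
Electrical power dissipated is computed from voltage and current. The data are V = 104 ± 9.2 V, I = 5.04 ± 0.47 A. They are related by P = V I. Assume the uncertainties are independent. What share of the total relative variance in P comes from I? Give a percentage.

(δP/P)² = (1·δV/V)² + (1·δI/I)²
  V term: (1×0.0885)² = 0.00783
  I term: (1×0.0933)² = 0.00870
Total = 0.0165. Share from I = 0.00870/0.0165 = 0.526.

52.6%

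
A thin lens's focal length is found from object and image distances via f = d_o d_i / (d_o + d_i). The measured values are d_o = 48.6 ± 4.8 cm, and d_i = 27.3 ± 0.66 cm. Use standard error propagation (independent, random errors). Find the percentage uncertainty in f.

∂f/∂d_o = (d_i/(d_o+d_i))² = 0.129;  ∂f/∂d_i = (d_o/(d_o+d_i))² = 0.410
δf = √((∂f/∂d_o · δd_o)² + (∂f/∂d_i · δd_i)²) = √(0.386 + 0.0732) = 0.677 cm
f = 17.5 cm, so δf/f = 0.677/17.5 = 0.0388.

3.88%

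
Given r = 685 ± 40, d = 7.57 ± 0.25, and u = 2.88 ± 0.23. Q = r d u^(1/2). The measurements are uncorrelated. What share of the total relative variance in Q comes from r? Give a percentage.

55.9%

(δQ/Q)² = (1·δr/r)² + (1·δd/d)² + (½·δu/u)²
  r term: (1×0.0584)² = 0.00341
  d term: (1×0.0330)² = 0.00109
  u term: (0.5×0.0799)² = 0.00159
Total = 0.00609. Share from r = 0.00341/0.00609 = 0.559.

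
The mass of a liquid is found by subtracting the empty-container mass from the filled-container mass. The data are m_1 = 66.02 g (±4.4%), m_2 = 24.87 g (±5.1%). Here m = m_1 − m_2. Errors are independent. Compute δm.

For a sum/difference, combine absolute errors in quadrature:
  (δm_1)² = 8.44;  (δm_2)² = 1.61
δm = √(10.0) = 3.17 g

3.17 g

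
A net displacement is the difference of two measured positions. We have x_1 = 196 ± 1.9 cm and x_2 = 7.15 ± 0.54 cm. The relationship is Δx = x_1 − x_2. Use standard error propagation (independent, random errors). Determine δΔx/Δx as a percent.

Each term contributes (cᵢ δxᵢ)² to (δΔx)²:
  (δx_1)² = 3.61;  (δx_2)² = 0.292
δΔx = √(3.90) = 1.98 cm
Δx = 189 cm, so δΔx/Δx = 1.98/189 = 0.0105.

1.05%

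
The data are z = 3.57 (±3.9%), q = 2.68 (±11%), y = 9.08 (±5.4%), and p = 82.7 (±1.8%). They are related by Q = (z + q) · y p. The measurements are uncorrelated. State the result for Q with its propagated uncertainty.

4690 ± 362

Let u = z + q = 6.25. δu = √(δz² + δq²) = √(0.0194 + 0.0869) = 0.326, so δu/u = 0.0522.
Q is then a monomial in u, y, p:
δQ/Q = √((δu/u)² + (1·δy/y)² + (1·δp/p)²) = √(0.00272 + 0.00292 + 0.000324) = 0.0772
Q = 4690, so δQ = 0.0772 × 4690 = 362.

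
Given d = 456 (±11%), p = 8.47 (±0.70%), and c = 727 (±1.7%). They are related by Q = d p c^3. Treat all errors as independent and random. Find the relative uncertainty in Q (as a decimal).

0.121

Since Q is a product/quotient, work with relative uncertainties:
  (1·δd/d)² = (1×0.110)² = 0.0121;  (1·δp/p)² = (1×0.00700)² = 4.9e-05;  (3·δc/c)² = (3×0.0170)² = 0.00260
δQ/Q = √(0.0148) = 0.121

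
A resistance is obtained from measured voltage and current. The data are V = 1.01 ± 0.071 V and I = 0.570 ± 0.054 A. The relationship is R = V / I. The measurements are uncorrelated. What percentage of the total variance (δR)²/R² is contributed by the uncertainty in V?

(δR/R)² = (1·δV/V)² + (-1·δI/I)²
  V term: (1×0.0703)² = 0.00494
  I term: (-1×0.0947)² = 0.00898
Total = 0.0139. Share from V = 0.00494/0.0139 = 0.355.

35.5%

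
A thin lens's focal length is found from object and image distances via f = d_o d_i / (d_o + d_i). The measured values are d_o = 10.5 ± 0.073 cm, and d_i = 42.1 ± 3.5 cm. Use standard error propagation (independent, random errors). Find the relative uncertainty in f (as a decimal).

∂f/∂d_o = (d_i/(d_o+d_i))² = 0.641;  ∂f/∂d_i = (d_o/(d_o+d_i))² = 0.0398
δf = √((∂f/∂d_o · δd_o)² + (∂f/∂d_i · δd_i)²) = √(0.00219 + 0.0195) = 0.147 cm
f = 8.40 cm, so δf/f = 0.147/8.40 = 0.0175.

0.0175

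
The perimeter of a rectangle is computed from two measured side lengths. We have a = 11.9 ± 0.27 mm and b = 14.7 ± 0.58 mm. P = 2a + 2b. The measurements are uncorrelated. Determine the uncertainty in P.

P is a linear combination, so absolute uncertainties add in quadrature:
  (2·δa)² = 0.292;  (2·δb)² = 1.35
δP = √(1.64) = 1.28 mm

1.28 mm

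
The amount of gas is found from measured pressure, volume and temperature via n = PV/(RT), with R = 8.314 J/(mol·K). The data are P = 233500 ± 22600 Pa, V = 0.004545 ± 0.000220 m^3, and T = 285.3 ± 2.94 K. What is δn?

0.0486 mol

For a monomial n ∝ P, V, T^-1, fractional errors add in quadrature:
  (1·δP/P)² = (1×0.0968)² = 0.00937;  (1·δV/V)² = (1×0.0484)² = 0.00234;  (-1·δT/T)² = (-1×0.0103)² = 0.000106
δn/n = √(0.0118) = 0.109
n = 0.4474 mol, so δn = 0.109 × 0.4474 = 0.0486 mol.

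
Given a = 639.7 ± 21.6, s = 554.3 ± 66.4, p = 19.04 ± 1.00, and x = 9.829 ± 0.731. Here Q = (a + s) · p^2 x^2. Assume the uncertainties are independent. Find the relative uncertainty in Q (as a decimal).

Let u = a + s = 1194. δu = √(δa² + δs²) = √(467 + 4410) = 69.8, so δu/u = 0.0585.
Q is then a monomial in u, p, x:
δQ/Q = √((δu/u)² + (2·δp/p)² + (2·δx/x)²) = √(0.00342 + 0.0110 + 0.0221) = 0.191

0.191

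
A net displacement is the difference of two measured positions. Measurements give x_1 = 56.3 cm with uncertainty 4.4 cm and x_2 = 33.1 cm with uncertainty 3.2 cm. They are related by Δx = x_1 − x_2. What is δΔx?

Absolute uncertainties add in quadrature for a linear combination:
  (δx_1)² = 19.4;  (δx_2)² = 10.2
δΔx = √(29.6) = 5.44 cm

5.44 cm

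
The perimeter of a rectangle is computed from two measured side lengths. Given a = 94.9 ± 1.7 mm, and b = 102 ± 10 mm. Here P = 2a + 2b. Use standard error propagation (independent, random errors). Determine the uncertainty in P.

20.3 mm

P is a linear combination, so absolute uncertainties add in quadrature:
  (2·δa)² = 11.6;  (2·δb)² = 400
δP = √(412) = 20.3 mm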